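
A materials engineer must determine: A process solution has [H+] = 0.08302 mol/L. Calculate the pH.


pH = −log10[H+]
pH = −log10(0.08302) = 1.08

1.08


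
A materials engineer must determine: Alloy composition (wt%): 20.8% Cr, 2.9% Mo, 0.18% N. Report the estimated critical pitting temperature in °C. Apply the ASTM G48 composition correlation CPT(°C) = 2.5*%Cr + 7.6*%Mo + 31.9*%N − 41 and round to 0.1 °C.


Apply the ASTM G48 empirical CPT estimate: CPT(°C) = 2.5*%Cr + 7.6*%Mo + 31.9*%N − 41
2.5*20.8 = 52; 7.6*2.9 = 22.04; 31.9*0.18 = 5.742
CPT = 52 + 22.04 + 5.742 − 41 = 38.782 °C
Rounded to 0.1 °C: CPT ≈ 38.8 °C

38.8 °C


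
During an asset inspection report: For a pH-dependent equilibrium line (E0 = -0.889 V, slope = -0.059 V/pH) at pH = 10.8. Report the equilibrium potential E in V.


Apply the Pourbaix line equation: E = E0 + slope*pH
E = -0.889 + (-0.059)*10.8 = -0.889 + (-0.6372) = -1.5262 V
Rounded to 3 decimal places: E = -1.526 V

-1.526 V


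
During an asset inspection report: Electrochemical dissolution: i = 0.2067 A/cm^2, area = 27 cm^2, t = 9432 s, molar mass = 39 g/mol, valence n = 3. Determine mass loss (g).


Apply Faraday's law: m = i*A*t*M / (n*F)
Total charge passed Q = i*A*t = 0.2067*27*9432 = 52639.0488 C
m = Q*M/(n*F) = 52639.0488*39/(3*96485) = 7.092 g

7.092 g


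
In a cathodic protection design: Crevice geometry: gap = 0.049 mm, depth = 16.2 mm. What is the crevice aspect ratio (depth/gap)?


Aspect ratio = depth / gap
Ratio = 16.2 / 0.049 = 330.6

330.6


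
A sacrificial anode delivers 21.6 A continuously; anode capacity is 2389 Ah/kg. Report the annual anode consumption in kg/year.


Annual consumption = current * hours per year / capacity
Rate = 21.6 * 8760 / 2389 = 79.2 kg/year

79.2 kg/year


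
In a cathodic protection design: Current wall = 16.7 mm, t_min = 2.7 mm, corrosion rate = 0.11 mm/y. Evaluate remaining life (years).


Apply the remaining-life relation: RL = (t_current − t_min) / CR
RL = (16.7 − 2.7) / 0.11 = 14.0 / 0.11 = 127.3 years

127.3 years


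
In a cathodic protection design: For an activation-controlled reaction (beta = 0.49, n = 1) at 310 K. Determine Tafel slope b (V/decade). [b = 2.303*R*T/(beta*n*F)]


Apply the Tafel slope relation: b = 2.303*R*T/(beta*n*F)
Numerator: 2.303 * 8.314 * 310 = 5935.61
Denominator: 0.49 * 1 * 96485 = 47277.65
b = 5935.61 / 47277.65 = 0.1255 V/decade

0.1255 V/decade


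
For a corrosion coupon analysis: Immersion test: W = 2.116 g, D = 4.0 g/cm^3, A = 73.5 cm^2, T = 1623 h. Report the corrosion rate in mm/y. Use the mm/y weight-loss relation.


Apply the mm/y weight-loss relation: CR = 87600 * W / (D * A * T)
Numerator: 87600 * 2.116 = 185361.6
Denominator: 4.0 * 73.5 * 1623 = 477162.0
CR = 185361.6 / 477162.0 = 0.388467 mm/y

0.388467 mm/y


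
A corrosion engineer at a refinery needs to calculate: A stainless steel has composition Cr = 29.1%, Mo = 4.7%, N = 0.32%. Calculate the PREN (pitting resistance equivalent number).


Apply the PREN formula: PREN = Cr + 3.3*Mo + 16*N
PREN = 29.1 + 3.3*4.7 + 16*0.32
PREN = 29.1 + 15.51 + 5.12 = 49.73

49.73


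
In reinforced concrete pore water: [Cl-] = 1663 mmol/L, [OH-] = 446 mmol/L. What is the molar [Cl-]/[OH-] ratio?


Threshold parameter = [Cl-] / [OH-] (molar basis; both in mmol/L, so units cancel)
Ratio = 1663 / 446 = 3.73

3.73


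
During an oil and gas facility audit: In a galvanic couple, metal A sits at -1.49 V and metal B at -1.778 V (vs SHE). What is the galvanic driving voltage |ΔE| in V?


Driving voltage is the absolute potential difference.
|ΔE| = |-1.49 − (-1.778)| = 0.288 V

0.288 V


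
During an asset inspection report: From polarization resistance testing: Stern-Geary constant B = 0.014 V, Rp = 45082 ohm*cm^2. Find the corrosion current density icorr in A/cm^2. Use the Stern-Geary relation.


Apply the Stern-Geary relation: icorr = B / Rp
icorr = 0.014 / 45082 = 3.105×10^-7 A/cm^2

3.105×10^-7 A/cm^2


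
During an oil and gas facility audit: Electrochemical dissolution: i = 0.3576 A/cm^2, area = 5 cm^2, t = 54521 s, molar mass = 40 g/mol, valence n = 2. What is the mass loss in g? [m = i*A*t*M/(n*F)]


Apply Faraday's law: m = i*A*t*M / (n*F)
Total charge passed Q = i*A*t = 0.3576*5*54521 = 97483.548 C
m = Q*M/(n*F) = 97483.548*40/(2*96485) = 20.207 g

20.207 g


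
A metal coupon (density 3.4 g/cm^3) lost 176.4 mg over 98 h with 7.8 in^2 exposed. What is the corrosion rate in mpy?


Apply the mpy weight-loss relation: CR = 534 * W / (D * A * T)
Numerator: 534 * 176.4 = 94197.6
Denominator: 3.4 * 7.8 * 98 = 2598.96
CR = 94197.6 / 2598.96 = 36.244 mpy

36.244 mpy


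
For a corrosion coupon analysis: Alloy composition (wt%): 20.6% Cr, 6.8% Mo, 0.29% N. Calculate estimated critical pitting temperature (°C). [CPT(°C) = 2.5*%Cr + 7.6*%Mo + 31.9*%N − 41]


Apply the ASTM G48 empirical CPT estimate: CPT(°C) = 2.5*%Cr + 7.6*%Mo + 31.9*%N − 41
2.5*20.6 = 51.5; 7.6*6.8 = 51.68; 31.9*0.29 = 9.251
CPT = 51.5 + 51.68 + 9.251 − 41 = 71.431 °C
Rounded to 0.1 °C: CPT ≈ 71.4 °C

71.4 °C


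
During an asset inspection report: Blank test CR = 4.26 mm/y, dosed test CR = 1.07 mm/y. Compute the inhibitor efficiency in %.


Apply the inhibitor-efficiency definition: IE = (CR_blank − CR_inh)/CR_blank × 100
IE = (4.26 − 1.07) / 4.26 × 100
IE = 3.19 / 4.26 × 100 = 74.9 %

74.9 %


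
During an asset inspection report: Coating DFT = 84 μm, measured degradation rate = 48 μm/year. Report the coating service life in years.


Service life = thickness / degradation rate
Life = 84 / 48 = 1.8 years

1.8 years


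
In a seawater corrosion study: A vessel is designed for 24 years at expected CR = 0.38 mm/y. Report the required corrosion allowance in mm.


Corrosion allowance = CR × design life
CA = 0.38 * 24 = 9.12 mm

9.12 mm


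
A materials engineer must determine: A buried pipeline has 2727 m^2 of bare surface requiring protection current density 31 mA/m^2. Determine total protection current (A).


I = area * current density, then convert mA → A (÷1000)
I = 2727 * 31 / 1000 = 84.54 A

84.54 A


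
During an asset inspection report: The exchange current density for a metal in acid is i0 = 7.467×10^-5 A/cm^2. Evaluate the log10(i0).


i0 = 7.467×10^-5 A/cm^2
log10(i0) = -4.127

-4.127


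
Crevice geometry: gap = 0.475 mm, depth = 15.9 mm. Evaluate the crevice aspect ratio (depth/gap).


Aspect ratio = depth / gap
Ratio = 15.9 / 0.475 = 33.5

33.5


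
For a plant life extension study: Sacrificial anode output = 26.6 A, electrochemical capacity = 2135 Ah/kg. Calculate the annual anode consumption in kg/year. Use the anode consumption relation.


Annual consumption = current * hours per year / capacity
Rate = 26.6 * 8760 / 2135 = 109.1 kg/year

109.1 kg/year


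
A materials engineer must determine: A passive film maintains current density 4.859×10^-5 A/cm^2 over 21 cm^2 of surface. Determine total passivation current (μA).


I = i_pass * A, then convert A → μA (×10^6)
I = 4.859×10^-5 * 21 * 10^6 = 1020.39 μA

1020.39 μA


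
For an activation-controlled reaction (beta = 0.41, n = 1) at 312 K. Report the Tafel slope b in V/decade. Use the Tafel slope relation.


Apply the Tafel slope relation: b = 2.303*R*T/(beta*n*F)
Numerator: 2.303 * 8.314 * 312 = 5973.91
Denominator: 0.41 * 1 * 96485 = 39558.85
b = 5973.91 / 39558.85 = 0.151 V/decade

0.151 V/decade


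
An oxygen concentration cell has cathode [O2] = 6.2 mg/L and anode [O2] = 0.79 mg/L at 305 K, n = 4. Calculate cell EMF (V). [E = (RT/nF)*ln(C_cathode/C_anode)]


Apply the Nernst concentration-cell relation: E = (RT/nF)*ln(C_cathode/C_anode)
RT/nF = 8.314*305/(4*96485) = 0.00657037 V
ln(6.2/0.79) = 2.06027
E = 0.00657037 * 2.06027 = 0.01354 V

0.01354 V


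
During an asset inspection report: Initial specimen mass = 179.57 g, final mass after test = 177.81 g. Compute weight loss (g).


Weight loss = initial − final
WL = 179.57 − 177.81 = 1.76 g

1.76 g


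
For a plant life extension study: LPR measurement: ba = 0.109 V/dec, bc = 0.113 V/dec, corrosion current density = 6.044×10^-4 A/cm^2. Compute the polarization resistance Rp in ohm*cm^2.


Apply the Stern-Geary equation: Rp = ba*bc / (2.303*icorr*(ba+bc))
ba*bc = 0.109*0.113 = 0.012317
ba+bc = 0.222; 2.303*icorr*(ba+bc) = 2.303*6.044×10^-4*0.222 = 3.0900917×10^-4
Rp = 0.012317 / 3.0900917×10^-4 = 39.9 ohm*cm^2

39.9 ohm*cm^2


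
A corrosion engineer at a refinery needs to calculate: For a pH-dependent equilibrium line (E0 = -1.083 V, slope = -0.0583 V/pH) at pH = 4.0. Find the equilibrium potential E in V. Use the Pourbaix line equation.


Apply the Pourbaix line equation: E = E0 + slope*pH
E = -1.083 + (-0.0583)*4.0 = -1.083 + (-0.2332) = -1.3162 V
Rounded to 3 decimal places: E = -1.316 V

-1.316 V


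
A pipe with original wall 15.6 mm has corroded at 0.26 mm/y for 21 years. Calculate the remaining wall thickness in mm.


Remaining wall = original − CR × time
t = 15.6 − 0.26*21 = 15.6 − 5.46 = 10.14 mm

10.14 mm


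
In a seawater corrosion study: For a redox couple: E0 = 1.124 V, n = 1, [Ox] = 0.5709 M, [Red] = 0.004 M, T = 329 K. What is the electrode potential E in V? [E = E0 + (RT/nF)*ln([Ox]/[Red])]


Apply the Nernst equation: E = E0 + (RT/nF)*ln([Ox]/[Red])
Step 1: RT/nF = 8.314*329/(1*96485) = 0.02834955 V
Step 2: [Ox]/[Red] = 0.5709/0.004 = 142.725
Step 3: ln(142.725) = 4.96092
Step 4: correction = 0.02834955 * 4.96092 = 0.141 V
E = 1.124 + 0.141 = 1.265 V

1.265 V


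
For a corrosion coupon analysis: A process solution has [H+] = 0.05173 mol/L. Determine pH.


pH = −log10[H+]
pH = −log10(0.05173) = 1.29

1.29


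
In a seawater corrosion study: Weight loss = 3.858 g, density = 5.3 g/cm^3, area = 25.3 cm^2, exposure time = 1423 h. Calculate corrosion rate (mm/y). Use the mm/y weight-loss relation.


Apply the mm/y weight-loss relation: CR = 87600 * W / (D * A * T)
Numerator: 87600 * 3.858 = 337960.8
Denominator: 5.3 * 25.3 * 1423 = 190810.07
CR = 337960.8 / 190810.07 = 1.7712 mm/y

1.7712 mm/y


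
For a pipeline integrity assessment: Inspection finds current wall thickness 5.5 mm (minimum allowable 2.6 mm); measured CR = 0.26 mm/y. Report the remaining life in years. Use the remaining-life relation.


Apply the remaining-life relation: RL = (t_current − t_min) / CR
RL = (5.5 − 2.6) / 0.26 = 2.9 / 0.26 = 11.2 years

11.2 years


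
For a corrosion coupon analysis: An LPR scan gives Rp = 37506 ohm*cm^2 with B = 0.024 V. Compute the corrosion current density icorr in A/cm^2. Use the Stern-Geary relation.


Apply the Stern-Geary relation: icorr = B / Rp
icorr = 0.024 / 37506 = 6.399×10^-7 A/cm^2

6.399×10^-7 A/cm^2


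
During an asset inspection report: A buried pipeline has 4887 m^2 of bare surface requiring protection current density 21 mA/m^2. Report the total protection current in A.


I = area * current density, then convert mA → A (÷1000)
I = 4887 * 21 / 1000 = 102.63 A

102.63 A


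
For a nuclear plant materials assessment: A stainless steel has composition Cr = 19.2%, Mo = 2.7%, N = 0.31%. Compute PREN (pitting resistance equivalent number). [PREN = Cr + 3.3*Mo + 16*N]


Apply the PREN formula: PREN = Cr + 3.3*Mo + 16*N
PREN = 19.2 + 3.3*2.7 + 16*0.31
PREN = 19.2 + 8.91 + 4.96 = 33.07

33.07


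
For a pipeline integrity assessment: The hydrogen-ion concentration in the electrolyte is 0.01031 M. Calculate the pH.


pH = −log10[H+]
pH = −log10(0.01031) = 1.99

1.99


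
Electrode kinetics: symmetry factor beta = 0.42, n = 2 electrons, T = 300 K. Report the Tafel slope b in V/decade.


Apply the Tafel slope relation: b = 2.303*R*T/(beta*n*F)
Numerator: 2.303 * 8.314 * 300 = 5744.14
Denominator: 0.42 * 2 * 96485 = 81047.4
b = 5744.14 / 81047.4 = 0.071 V/decade

0.071 V/decade


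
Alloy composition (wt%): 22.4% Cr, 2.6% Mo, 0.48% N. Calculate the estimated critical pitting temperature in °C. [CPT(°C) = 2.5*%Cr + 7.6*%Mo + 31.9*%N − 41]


Apply the ASTM G48 empirical CPT estimate: CPT(°C) = 2.5*%Cr + 7.6*%Mo + 31.9*%N − 41
2.5*22.4 = 56; 7.6*2.6 = 19.76; 31.9*0.48 = 15.312
CPT = 56 + 19.76 + 15.312 − 41 = 50.072 °C
Rounded to 0.1 °C: CPT ≈ 50.1 °C

50.1 °C


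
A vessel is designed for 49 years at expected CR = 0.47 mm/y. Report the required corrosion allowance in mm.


Corrosion allowance = CR × design life
CA = 0.47 * 49 = 23.03 mm

23.03 mm


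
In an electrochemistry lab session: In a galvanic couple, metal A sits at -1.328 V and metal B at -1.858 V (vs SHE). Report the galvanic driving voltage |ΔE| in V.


Driving voltage is the absolute potential difference.
|ΔE| = |-1.328 − (-1.858)| = 0.53 V

0.53 V


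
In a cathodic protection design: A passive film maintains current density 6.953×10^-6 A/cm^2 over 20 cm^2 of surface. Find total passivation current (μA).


I = i_pass * A, then convert A → μA (×10^6)
I = 6.953×10^-6 * 20 * 10^6 = 139.06 μA

139.06 μA


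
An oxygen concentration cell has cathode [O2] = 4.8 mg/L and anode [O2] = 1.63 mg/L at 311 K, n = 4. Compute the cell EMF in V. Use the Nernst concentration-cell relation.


Apply the Nernst concentration-cell relation: E = (RT/nF)*ln(C_cathode/C_anode)
RT/nF = 8.314*311/(4*96485) = 0.00669963 V
ln(4.8/1.63) = 1.08004
E = 0.00669963 * 1.08004 = 0.00724 V

0.00724 V


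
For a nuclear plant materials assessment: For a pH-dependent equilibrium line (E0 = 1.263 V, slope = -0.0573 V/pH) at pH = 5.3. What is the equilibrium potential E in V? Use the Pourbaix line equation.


Apply the Pourbaix line equation: E = E0 + slope*pH
E = 1.263 + (-0.0573)*5.3 = 1.263 + (-0.30369) = 0.95931 V
Rounded to 4 decimal places: E = 0.9593 V

0.9593 V


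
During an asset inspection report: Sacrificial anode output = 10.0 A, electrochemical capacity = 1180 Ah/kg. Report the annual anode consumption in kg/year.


Annual consumption = current * hours per year / capacity
Rate = 10.0 * 8760 / 1180 = 74.2 kg/year

74.2 kg/year


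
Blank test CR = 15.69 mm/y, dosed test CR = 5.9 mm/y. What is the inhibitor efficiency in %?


Apply the inhibitor-efficiency definition: IE = (CR_blank − CR_inh)/CR_blank × 100
IE = (15.69 − 5.9) / 15.69 × 100
IE = 9.79 / 15.69 × 100 = 62.4 %

62.4 %


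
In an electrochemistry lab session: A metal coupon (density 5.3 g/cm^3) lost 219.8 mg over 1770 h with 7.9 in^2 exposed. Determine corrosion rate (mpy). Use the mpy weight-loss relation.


Apply the mpy weight-loss relation: CR = 534 * W / (D * A * T)
Numerator: 534 * 219.8 = 117373.2
Denominator: 5.3 * 7.9 * 1770 = 74109.9
CR = 117373.2 / 74109.9 = 1.5838 mpy

1.5838 mpy


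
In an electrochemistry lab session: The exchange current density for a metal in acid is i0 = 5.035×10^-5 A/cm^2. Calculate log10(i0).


i0 = 5.035×10^-5 A/cm^2
log10(i0) = -4.298

-4.298


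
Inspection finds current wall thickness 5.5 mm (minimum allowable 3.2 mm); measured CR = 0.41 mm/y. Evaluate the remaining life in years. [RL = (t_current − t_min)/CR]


Apply the remaining-life relation: RL = (t_current − t_min) / CR
RL = (5.5 − 3.2) / 0.41 = 2.3 / 0.41 = 5.6 years

5.6 years


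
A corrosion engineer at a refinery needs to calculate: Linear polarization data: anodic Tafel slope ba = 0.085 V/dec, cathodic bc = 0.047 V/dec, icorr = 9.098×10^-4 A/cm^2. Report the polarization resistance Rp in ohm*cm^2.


Apply the Stern-Geary equation: Rp = ba*bc / (2.303*icorr*(ba+bc))
ba*bc = 0.085*0.047 = 0.003995
ba+bc = 0.132; 2.303*icorr*(ba+bc) = 2.303*9.098×10^-4*0.132 = 2.7657556×10^-4
Rp = 0.003995 / 2.7657556×10^-4 = 14.4 ohm*cm^2

14.4 ohm*cm^2


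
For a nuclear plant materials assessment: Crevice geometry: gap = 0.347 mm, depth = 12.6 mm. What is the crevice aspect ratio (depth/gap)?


Aspect ratio = depth / gap
Ratio = 12.6 / 0.347 = 36.3

36.3


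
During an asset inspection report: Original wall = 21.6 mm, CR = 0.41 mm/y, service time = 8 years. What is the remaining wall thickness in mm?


Remaining wall = original − CR × time
t = 21.6 − 0.41*8 = 21.6 − 3.28 = 18.32 mm

18.32 mm


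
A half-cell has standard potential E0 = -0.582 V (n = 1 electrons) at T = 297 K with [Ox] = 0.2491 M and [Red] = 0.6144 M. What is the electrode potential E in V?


Apply the Nernst equation: E = E0 + (RT/nF)*ln([Ox]/[Red])
Step 1: RT/nF = 8.314*297/(1*96485) = 0.02559214 V
Step 2: [Ox]/[Red] = 0.2491/0.6144 = 0.405436
Step 3: ln(0.405436) = -0.902792
Step 4: correction = 0.02559214 * -0.902792 = -0.0231 V
E = -0.582 + -0.0231 = -0.6051 V

-0.6051 V


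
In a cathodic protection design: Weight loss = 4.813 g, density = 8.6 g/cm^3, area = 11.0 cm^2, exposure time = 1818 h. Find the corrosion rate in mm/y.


Apply the mm/y weight-loss relation: CR = 87600 * W / (D * A * T)
Numerator: 87600 * 4.813 = 421618.8
Denominator: 8.6 * 11.0 * 1818 = 171982.8
CR = 421618.8 / 171982.8 = 2.4515 mm/y

2.4515 mm/y


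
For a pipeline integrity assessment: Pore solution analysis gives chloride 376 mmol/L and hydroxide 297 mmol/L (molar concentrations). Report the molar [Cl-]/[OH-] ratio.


Threshold parameter = [Cl-] / [OH-] (molar basis; both in mmol/L, so units cancel)
Ratio = 376 / 297 = 1.27

1.27


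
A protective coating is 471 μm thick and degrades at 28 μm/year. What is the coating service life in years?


Service life = thickness / degradation rate
Life = 471 / 28 = 16.8 years

16.8 years


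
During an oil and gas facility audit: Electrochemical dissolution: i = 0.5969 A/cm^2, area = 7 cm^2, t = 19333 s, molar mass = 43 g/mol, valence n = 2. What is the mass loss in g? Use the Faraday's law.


Apply Faraday's law: m = i*A*t*M / (n*F)
Total charge passed Q = i*A*t = 0.5969*7*19333 = 80779.0739 C
m = Q*M/(n*F) = 80779.0739*43/(2*96485) = 18.00021 g

18.00021 g


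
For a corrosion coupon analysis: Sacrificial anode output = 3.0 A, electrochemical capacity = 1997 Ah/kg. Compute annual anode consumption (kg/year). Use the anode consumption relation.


Annual consumption = current * hours per year / capacity
Rate = 3.0 * 8760 / 1997 = 13.2 kg/year

13.2 kg/year


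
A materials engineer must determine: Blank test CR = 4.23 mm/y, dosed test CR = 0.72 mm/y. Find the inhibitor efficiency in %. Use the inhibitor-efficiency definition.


Apply the inhibitor-efficiency definition: IE = (CR_blank − CR_inh)/CR_blank × 100
IE = (4.23 − 0.72) / 4.23 × 100
IE = 3.51 / 4.23 × 100 = 83.0 %

83.0 %


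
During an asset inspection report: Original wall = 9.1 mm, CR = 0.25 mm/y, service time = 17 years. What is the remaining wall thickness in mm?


Remaining wall = original − CR × time
t = 9.1 − 0.25*17 = 9.1 − 4.25 = 4.85 mm

4.85 mm


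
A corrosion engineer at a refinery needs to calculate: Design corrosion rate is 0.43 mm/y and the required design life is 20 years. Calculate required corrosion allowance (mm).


Corrosion allowance = CR × design life
CA = 0.43 * 20 = 8.6 mm

8.6 mm


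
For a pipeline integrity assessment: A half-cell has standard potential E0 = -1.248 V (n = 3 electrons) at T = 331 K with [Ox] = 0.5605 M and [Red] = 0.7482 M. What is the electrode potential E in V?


Apply the Nernst equation: E = E0 + (RT/nF)*ln([Ox]/[Red])
Step 1: RT/nF = 8.314*331/(3*96485) = 0.00950729 V
Step 2: [Ox]/[Red] = 0.5605/0.7482 = 0.749131
Step 3: ln(0.749131) = -0.288841
Step 4: correction = 0.00950729 * -0.288841 = -0.0027 V
E = -1.248 + -0.0027 = -1.2507 V

-1.2507 V


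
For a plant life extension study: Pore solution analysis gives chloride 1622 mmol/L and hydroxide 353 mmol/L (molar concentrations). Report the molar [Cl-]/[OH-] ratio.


Threshold parameter = [Cl-] / [OH-] (molar basis; both in mmol/L, so units cancel)
Ratio = 1622 / 353 = 4.59

4.59


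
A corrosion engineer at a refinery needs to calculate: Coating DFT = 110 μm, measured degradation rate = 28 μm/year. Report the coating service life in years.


Service life = thickness / degradation rate
Life = 110 / 28 = 3.9 years

3.9 years


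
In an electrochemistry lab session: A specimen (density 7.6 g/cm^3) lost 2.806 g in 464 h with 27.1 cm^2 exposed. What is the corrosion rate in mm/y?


Apply the mm/y weight-loss relation: CR = 87600 * W / (D * A * T)
Numerator: 87600 * 2.806 = 245805.6
Denominator: 7.6 * 27.1 * 464 = 95565.44
CR = 245805.6 / 95565.44 = 2.57212 mm/y

2.57212 mm/y


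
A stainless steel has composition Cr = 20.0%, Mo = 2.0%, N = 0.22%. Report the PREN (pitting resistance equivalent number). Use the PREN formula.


Apply the PREN formula: PREN = Cr + 3.3*Mo + 16*N
PREN = 20.0 + 3.3*2.0 + 16*0.22
PREN = 20.0 + 6.6 + 3.52 = 30.12

30.12


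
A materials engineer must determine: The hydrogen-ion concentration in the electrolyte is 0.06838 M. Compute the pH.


pH = −log10[H+]
pH = −log10(0.06838) = 1.17

1.17


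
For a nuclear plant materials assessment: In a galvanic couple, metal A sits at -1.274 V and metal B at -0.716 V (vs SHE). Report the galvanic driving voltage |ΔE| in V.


Driving voltage is the absolute potential difference.
|ΔE| = |-1.274 − (-0.716)| = 0.558 V

0.558 V


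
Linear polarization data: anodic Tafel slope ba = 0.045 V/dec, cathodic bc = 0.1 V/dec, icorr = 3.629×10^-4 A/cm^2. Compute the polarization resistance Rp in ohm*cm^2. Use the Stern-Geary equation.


Apply the Stern-Geary equation: Rp = ba*bc / (2.303*icorr*(ba+bc))
ba*bc = 0.045*0.1 = 0.0045
ba+bc = 0.145; 2.303*icorr*(ba+bc) = 2.303*3.629×10^-4*0.145 = 1.2118501×10^-4
Rp = 0.0045 / 1.2118501×10^-4 = 37.1 ohm*cm^2

37.1 ohm*cm^2


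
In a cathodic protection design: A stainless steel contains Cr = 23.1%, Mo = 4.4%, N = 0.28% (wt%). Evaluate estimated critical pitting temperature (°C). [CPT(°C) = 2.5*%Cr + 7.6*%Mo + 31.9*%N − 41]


Apply the ASTM G48 empirical CPT estimate: CPT(°C) = 2.5*%Cr + 7.6*%Mo + 31.9*%N − 41
2.5*23.1 = 57.75; 7.6*4.4 = 33.44; 31.9*0.28 = 8.932
CPT = 57.75 + 33.44 + 8.932 − 41 = 59.122 °C
Rounded to 0.1 °C: CPT ≈ 59.1 °C

59.1 °C


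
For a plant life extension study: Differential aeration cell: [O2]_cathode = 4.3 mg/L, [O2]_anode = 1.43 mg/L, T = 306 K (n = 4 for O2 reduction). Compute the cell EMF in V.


Apply the Nernst concentration-cell relation: E = (RT/nF)*ln(C_cathode/C_anode)
RT/nF = 8.314*306/(4*96485) = 0.00659192 V
ln(4.3/1.43) = 1.10094
E = 0.00659192 * 1.10094 = 0.00726 V

0.00726 V


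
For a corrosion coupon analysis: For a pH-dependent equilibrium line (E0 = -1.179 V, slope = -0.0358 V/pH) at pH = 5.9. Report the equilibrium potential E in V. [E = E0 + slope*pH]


Apply the Pourbaix line equation: E = E0 + slope*pH
E = -1.179 + (-0.0358)*5.9 = -1.179 + (-0.21122) = -1.39022 V
Rounded to 4 decimal places: E = -1.3902 V

-1.3902 V


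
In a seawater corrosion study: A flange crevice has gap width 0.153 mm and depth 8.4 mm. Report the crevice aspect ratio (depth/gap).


Aspect ratio = depth / gap
Ratio = 8.4 / 0.153 = 54.9

54.9


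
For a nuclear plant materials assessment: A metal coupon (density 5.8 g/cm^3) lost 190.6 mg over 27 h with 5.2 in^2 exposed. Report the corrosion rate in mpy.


Apply the mpy weight-loss relation: CR = 534 * W / (D * A * T)
Numerator: 534 * 190.6 = 101780.4
Denominator: 5.8 * 5.2 * 27 = 814.32
CR = 101780.4 / 814.32 = 124.988 mpy

124.988 mpy


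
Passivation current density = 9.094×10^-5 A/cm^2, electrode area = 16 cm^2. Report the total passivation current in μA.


I = i_pass * A, then convert A → μA (×10^6)
I = 9.094×10^-5 * 16 * 10^6 = 1455.04 μA

1455.04 μA


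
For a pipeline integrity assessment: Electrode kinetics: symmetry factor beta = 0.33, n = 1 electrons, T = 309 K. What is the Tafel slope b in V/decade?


Apply the Tafel slope relation: b = 2.303*R*T/(beta*n*F)
Numerator: 2.303 * 8.314 * 309 = 5916.47
Denominator: 0.33 * 1 * 96485 = 31840.05
b = 5916.47 / 31840.05 = 0.186 V/decade

0.186 V/decade


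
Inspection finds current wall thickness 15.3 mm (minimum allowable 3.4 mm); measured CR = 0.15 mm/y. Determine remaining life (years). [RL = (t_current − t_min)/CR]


Apply the remaining-life relation: RL = (t_current − t_min) / CR
RL = (15.3 − 3.4) / 0.15 = 11.9 / 0.15 = 79.3 years

79.3 years


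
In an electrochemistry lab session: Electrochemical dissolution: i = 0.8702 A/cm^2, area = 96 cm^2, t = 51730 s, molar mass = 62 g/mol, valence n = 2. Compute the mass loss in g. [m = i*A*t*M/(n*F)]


Apply Faraday's law: m = i*A*t*M / (n*F)
Total charge passed Q = i*A*t = 0.8702*96*51730 = 4321482.816 C
m = Q*M/(n*F) = 4321482.816*62/(2*96485) = 1388.46419 g

1388.46419 g


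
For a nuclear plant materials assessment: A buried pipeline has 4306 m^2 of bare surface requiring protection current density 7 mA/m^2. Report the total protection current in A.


I = area * current density, then convert mA → A (÷1000)
I = 4306 * 7 / 1000 = 30.14 A

30.14 A


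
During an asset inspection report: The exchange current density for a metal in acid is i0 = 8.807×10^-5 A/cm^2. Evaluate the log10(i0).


i0 = 8.807×10^-5 A/cm^2
log10(i0) = -4.055

-4.055


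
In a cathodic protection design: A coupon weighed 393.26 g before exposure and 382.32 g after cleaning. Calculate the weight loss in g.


Weight loss = initial − final
WL = 393.26 − 382.32 = 10.94 g

10.94 g


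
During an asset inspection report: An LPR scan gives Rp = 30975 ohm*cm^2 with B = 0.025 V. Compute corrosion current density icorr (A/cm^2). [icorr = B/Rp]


Apply the Stern-Geary relation: icorr = B / Rp
icorr = 0.025 / 30975 = 8.071×10^-7 A/cm^2

8.071×10^-7 A/cm^2


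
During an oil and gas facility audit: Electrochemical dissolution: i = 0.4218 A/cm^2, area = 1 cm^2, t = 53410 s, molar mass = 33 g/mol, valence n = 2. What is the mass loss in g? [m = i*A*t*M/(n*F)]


Apply Faraday's law: m = i*A*t*M / (n*F)
Total charge passed Q = i*A*t = 0.4218*1*53410 = 22528.338 C
m = Q*M/(n*F) = 22528.338*33/(2*96485) = 3.85259 g

3.85259 g


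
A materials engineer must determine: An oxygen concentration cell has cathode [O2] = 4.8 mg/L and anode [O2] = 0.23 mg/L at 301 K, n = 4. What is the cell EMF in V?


Apply the Nernst concentration-cell relation: E = (RT/nF)*ln(C_cathode/C_anode)
RT/nF = 8.314*301/(4*96485) = 0.0064842 V
ln(4.8/0.23) = 3.03829
E = 0.0064842 * 3.03829 = 0.0197 V

0.0197 V


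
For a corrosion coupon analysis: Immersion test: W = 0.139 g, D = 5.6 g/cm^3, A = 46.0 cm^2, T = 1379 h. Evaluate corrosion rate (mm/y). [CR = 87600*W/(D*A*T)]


Apply the mm/y weight-loss relation: CR = 87600 * W / (D * A * T)
Numerator: 87600 * 0.139 = 12176.4
Denominator: 5.6 * 46.0 * 1379 = 355230.4
CR = 12176.4 / 355230.4 = 0.034277 mm/y

0.034277 mm/y


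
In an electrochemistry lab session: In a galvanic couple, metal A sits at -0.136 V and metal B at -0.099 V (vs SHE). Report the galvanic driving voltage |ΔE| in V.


Driving voltage is the absolute potential difference.
|ΔE| = |-0.136 − (-0.099)| = 0.037 V

0.037 V


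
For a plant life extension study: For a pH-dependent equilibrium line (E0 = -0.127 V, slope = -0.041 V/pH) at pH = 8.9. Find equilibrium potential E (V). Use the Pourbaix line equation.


Apply the Pourbaix line equation: E = E0 + slope*pH
E = -0.127 + (-0.041)*8.9 = -0.127 + (-0.3649) = -0.4919 V
Rounded to 4 decimal places: E = -0.4919 V

-0.4919 V


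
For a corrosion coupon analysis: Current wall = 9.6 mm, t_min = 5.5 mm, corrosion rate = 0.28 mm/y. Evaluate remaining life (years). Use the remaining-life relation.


Apply the remaining-life relation: RL = (t_current − t_min) / CR
RL = (9.6 − 5.5) / 0.28 = 4.1 / 0.28 = 14.6 years

14.6 years


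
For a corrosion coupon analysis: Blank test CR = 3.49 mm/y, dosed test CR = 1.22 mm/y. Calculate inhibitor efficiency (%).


Apply the inhibitor-efficiency definition: IE = (CR_blank − CR_inh)/CR_blank × 100
IE = (3.49 − 1.22) / 3.49 × 100
IE = 2.27 / 3.49 × 100 = 65.0 %

65.0 %


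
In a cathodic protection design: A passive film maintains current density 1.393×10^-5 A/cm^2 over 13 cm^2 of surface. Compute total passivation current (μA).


I = i_pass * A, then convert A → μA (×10^6)
I = 1.393×10^-5 * 13 * 10^6 = 181.09 μA

181.09 μA


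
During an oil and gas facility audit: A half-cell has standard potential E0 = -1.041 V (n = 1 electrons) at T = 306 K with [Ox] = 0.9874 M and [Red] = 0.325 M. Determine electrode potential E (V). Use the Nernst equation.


Apply the Nernst equation: E = E0 + (RT/nF)*ln([Ox]/[Red])
Step 1: RT/nF = 8.314*306/(1*96485) = 0.02636766 V
Step 2: [Ox]/[Red] = 0.9874/0.325 = 3.038154
Step 3: ln(3.038154) = 1.11125
Step 4: correction = 0.02636766 * 1.11125 = 0.029 V
E = -1.041 + 0.029 = -1.012 V

-1.012 V


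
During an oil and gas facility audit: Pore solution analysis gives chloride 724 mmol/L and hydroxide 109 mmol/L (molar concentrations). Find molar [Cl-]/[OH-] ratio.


Threshold parameter = [Cl-] / [OH-] (molar basis; both in mmol/L, so units cancel)
Ratio = 724 / 109 = 6.64

6.64


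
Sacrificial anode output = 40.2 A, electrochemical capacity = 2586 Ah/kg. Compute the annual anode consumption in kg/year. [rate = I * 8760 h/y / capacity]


Annual consumption = current * hours per year / capacity
Rate = 40.2 * 8760 / 2586 = 136.2 kg/year

136.2 kg/year


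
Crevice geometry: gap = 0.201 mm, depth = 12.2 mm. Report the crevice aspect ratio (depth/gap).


Aspect ratio = depth / gap
Ratio = 12.2 / 0.201 = 60.7

60.7


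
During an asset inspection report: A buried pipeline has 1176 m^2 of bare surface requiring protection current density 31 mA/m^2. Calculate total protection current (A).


I = area * current density, then convert mA → A (÷1000)
I = 1176 * 31 / 1000 = 36.46 A

36.46 A


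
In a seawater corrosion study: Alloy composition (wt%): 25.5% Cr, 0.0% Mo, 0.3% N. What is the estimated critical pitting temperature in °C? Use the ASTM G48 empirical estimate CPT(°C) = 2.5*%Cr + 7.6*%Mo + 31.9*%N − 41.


Apply the ASTM G48 empirical CPT estimate: CPT(°C) = 2.5*%Cr + 7.6*%Mo + 31.9*%N − 41
2.5*25.5 = 63.75; 7.6*0.0 = 0; 31.9*0.3 = 9.57
CPT = 63.75 + 0 + 9.57 − 41 = 32.32 °C
Rounded to 0.1 °C: CPT ≈ 32.3 °C

32.3 °C


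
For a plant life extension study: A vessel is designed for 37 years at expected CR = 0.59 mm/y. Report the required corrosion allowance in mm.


Corrosion allowance = CR × design life
CA = 0.59 * 37 = 21.83 mm

21.83 mm


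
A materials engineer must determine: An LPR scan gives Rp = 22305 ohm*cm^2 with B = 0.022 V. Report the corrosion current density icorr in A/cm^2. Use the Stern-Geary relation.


Apply the Stern-Geary relation: icorr = B / Rp
icorr = 0.022 / 22305 = 9.863×10^-7 A/cm^2

9.863×10^-7 A/cm^2


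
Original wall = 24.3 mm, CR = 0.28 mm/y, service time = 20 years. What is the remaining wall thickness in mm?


Remaining wall = original − CR × time
t = 24.3 − 0.28*20 = 24.3 − 5.6 = 18.7 mm

18.7 mm


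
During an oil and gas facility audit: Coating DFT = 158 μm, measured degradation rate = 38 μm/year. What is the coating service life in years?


Service life = thickness / degradation rate
Life = 158 / 38 = 4.2 years

4.2 years


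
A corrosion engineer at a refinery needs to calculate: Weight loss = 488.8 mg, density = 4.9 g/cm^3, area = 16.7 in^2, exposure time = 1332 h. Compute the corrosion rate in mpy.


Apply the mpy weight-loss relation: CR = 534 * W / (D * A * T)
Numerator: 534 * 488.8 = 261019.2
Denominator: 4.9 * 16.7 * 1332 = 108997.56
CR = 261019.2 / 108997.56 = 2.39473 mpy

2.39473 mpy


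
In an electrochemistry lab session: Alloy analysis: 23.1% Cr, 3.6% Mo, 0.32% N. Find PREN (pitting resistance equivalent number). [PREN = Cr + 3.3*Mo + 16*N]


Apply the PREN formula: PREN = Cr + 3.3*Mo + 16*N
PREN = 23.1 + 3.3*3.6 + 16*0.32
PREN = 23.1 + 11.88 + 5.12 = 40.1

40.1


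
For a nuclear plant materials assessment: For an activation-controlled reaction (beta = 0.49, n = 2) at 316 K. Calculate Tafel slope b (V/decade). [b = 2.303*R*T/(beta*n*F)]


Apply the Tafel slope relation: b = 2.303*R*T/(beta*n*F)
Numerator: 2.303 * 8.314 * 316 = 6050.5
Denominator: 0.49 * 2 * 96485 = 94555.3
b = 6050.5 / 94555.3 = 0.064 V/decade

0.064 V/decade


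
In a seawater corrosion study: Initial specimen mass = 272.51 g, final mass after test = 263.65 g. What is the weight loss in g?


Weight loss = initial − final
WL = 272.51 − 263.65 = 8.86 g

8.86 g


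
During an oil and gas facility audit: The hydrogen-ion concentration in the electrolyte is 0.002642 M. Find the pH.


pH = −log10[H+]
pH = −log10(0.002642) = 2.58

2.58


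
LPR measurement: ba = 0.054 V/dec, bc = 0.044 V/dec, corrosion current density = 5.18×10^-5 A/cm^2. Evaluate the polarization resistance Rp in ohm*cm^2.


Apply the Stern-Geary equation: Rp = ba*bc / (2.303*icorr*(ba+bc))
ba*bc = 0.054*0.044 = 0.002376
ba+bc = 0.098; 2.303*icorr*(ba+bc) = 2.303*5.18×10^-5*0.098 = 1.1690949×10^-5
Rp = 0.002376 / 1.1690949×10^-5 = 203.2 ohm*cm^2

203.2 ohm*cm^2


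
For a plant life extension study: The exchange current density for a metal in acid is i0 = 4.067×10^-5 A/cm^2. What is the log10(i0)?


i0 = 4.067×10^-5 A/cm^2
log10(i0) = -4.391

-4.391


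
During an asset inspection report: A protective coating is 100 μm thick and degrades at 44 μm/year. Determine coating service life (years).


Service life = thickness / degradation rate
Life = 100 / 44 = 2.3 years

2.3 years


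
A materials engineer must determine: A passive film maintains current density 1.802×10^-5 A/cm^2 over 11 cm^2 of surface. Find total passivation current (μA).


I = i_pass * A, then convert A → μA (×10^6)
I = 1.802×10^-5 * 11 * 10^6 = 198.22 μA

198.22 μA


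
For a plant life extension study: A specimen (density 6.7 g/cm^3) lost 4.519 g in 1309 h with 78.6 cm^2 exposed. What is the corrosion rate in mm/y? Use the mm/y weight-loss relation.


Apply the mm/y weight-loss relation: CR = 87600 * W / (D * A * T)
Numerator: 87600 * 4.519 = 395864.4
Denominator: 6.7 * 78.6 * 1309 = 689345.58
CR = 395864.4 / 689345.58 = 0.574261 mm/y

0.574261 mm/y


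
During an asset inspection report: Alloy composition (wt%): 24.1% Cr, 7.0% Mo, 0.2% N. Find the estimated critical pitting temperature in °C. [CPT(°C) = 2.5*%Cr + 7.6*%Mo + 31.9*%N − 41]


Apply the ASTM G48 empirical CPT estimate: CPT(°C) = 2.5*%Cr + 7.6*%Mo + 31.9*%N − 41
2.5*24.1 = 60.25; 7.6*7.0 = 53.2; 31.9*0.2 = 6.38
CPT = 60.25 + 53.2 + 6.38 − 41 = 78.83 °C
Rounded to 0.1 °C: CPT ≈ 78.8 °C

78.8 °C


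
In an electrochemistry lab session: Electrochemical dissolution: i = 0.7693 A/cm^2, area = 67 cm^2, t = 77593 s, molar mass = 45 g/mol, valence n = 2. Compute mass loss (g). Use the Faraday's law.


Apply Faraday's law: m = i*A*t*M / (n*F)
Total charge passed Q = i*A*t = 0.7693*67*77593 = 3999383.7583 C
m = Q*M/(n*F) = 3999383.7583*45/(2*96485) = 932.6438 g

932.6438 g


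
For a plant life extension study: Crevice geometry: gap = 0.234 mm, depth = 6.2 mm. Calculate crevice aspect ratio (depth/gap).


Aspect ratio = depth / gap
Ratio = 6.2 / 0.234 = 26.5

26.5


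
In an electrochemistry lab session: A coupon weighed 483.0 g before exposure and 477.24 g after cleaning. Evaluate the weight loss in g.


Weight loss = initial − final
WL = 483.0 − 477.24 = 5.76 g

5.76 g


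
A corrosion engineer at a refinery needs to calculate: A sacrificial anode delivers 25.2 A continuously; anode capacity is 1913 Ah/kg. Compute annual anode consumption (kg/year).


Annual consumption = current * hours per year / capacity
Rate = 25.2 * 8760 / 1913 = 115.4 kg/year

115.4 kg/year


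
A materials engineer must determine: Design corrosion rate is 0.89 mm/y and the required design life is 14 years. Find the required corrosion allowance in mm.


Corrosion allowance = CR × design life
CA = 0.89 * 14 = 12.46 mm

12.46 mm


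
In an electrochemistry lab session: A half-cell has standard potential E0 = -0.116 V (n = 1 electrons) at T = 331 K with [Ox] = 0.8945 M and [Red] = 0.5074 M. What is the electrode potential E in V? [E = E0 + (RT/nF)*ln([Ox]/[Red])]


Apply the Nernst equation: E = E0 + (RT/nF)*ln([Ox]/[Red])
Step 1: RT/nF = 8.314*331/(1*96485) = 0.02852188 V
Step 2: [Ox]/[Red] = 0.8945/0.5074 = 1.762909
Step 3: ln(1.762909) = 0.566965
Step 4: correction = 0.02852188 * 0.566965 = 0.0162 V
E = -0.116 + 0.0162 = -0.0998 V

-0.0998 V


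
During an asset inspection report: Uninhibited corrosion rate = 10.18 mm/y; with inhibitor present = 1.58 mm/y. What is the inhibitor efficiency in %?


Apply the inhibitor-efficiency definition: IE = (CR_blank − CR_inh)/CR_blank × 100
IE = (10.18 − 1.58) / 10.18 × 100
IE = 8.6 / 10.18 × 100 = 84.5 %

84.5 %


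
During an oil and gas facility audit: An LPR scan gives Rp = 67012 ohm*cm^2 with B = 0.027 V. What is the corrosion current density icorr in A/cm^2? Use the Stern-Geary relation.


Apply the Stern-Geary relation: icorr = B / Rp
icorr = 0.027 / 67012 = 4.029×10^-7 A/cm^2

4.029×10^-7 A/cm^2


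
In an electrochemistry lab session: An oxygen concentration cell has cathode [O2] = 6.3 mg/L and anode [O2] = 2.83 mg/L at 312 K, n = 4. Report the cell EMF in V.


Apply the Nernst concentration-cell relation: E = (RT/nF)*ln(C_cathode/C_anode)
RT/nF = 8.314*312/(4*96485) = 0.00672117 V
ln(6.3/2.83) = 0.80027
E = 0.00672117 * 0.80027 = 0.00538 V

0.00538 V


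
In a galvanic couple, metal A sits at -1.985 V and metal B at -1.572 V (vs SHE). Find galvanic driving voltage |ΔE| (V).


Driving voltage is the absolute potential difference.
|ΔE| = |-1.985 − (-1.572)| = 0.413 V

0.413 V


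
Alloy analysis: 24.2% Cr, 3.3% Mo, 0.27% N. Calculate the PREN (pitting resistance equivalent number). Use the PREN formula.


Apply the PREN formula: PREN = Cr + 3.3*Mo + 16*N
PREN = 24.2 + 3.3*3.3 + 16*0.27
PREN = 24.2 + 10.89 + 4.32 = 39.41

39.41


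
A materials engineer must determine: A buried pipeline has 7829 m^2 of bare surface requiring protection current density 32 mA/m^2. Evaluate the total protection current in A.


I = area * current density, then convert mA → A (÷1000)
I = 7829 * 32 / 1000 = 250.53 A

250.53 A


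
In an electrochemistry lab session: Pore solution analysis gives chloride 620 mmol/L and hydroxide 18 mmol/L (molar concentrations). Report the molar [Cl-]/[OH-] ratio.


Threshold parameter = [Cl-] / [OH-] (molar basis; both in mmol/L, so units cancel)
Ratio = 620 / 18 = 34.44

34.44


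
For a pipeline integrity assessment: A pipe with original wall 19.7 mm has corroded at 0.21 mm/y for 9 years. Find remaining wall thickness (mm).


Remaining wall = original − CR × time
t = 19.7 − 0.21*9 = 19.7 − 1.89 = 17.81 mm

17.81 mm


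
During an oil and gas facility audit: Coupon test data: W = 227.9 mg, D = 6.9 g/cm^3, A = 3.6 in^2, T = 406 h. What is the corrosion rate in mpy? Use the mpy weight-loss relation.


Apply the mpy weight-loss relation: CR = 534 * W / (D * A * T)
Numerator: 534 * 227.9 = 121698.6
Denominator: 6.9 * 3.6 * 406 = 10085.04
CR = 121698.6 / 10085.04 = 12.06724 mpy

12.06724 mpy


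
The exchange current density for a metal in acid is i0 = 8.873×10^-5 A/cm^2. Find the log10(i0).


i0 = 8.873×10^-5 A/cm^2
log10(i0) = -4.052

-4.052


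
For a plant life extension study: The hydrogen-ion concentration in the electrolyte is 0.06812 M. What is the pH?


pH = −log10[H+]
pH = −log10(0.06812) = 1.17

1.17


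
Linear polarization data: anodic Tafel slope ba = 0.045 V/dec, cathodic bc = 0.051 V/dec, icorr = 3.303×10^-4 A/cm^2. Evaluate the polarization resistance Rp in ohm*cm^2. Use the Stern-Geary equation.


Apply the Stern-Geary equation: Rp = ba*bc / (2.303*icorr*(ba+bc))
ba*bc = 0.045*0.051 = 0.002295
ba+bc = 0.096; 2.303*icorr*(ba+bc) = 2.303*3.303×10^-4*0.096 = 7.3025366×10^-5
Rp = 0.002295 / 7.3025366×10^-5 = 31.43 ohm*cm^2

31.43 ohm*cm^2
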